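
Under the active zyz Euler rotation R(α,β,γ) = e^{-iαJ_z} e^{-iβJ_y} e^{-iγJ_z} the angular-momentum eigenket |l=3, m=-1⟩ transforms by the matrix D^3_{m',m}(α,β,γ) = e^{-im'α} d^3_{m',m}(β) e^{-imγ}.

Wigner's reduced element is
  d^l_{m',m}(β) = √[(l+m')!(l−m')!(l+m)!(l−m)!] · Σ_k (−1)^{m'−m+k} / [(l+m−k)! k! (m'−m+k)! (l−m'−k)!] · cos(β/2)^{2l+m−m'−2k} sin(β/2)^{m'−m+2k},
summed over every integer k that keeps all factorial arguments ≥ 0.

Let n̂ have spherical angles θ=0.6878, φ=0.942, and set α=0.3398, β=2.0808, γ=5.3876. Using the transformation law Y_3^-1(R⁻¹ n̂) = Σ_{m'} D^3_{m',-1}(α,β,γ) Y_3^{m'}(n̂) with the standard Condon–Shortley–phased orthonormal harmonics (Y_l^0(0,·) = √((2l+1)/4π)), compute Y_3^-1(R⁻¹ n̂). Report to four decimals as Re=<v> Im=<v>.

Need the full column D^3_{m',-1} for m'=−3..3 at α=0.3398, β=2.0808, γ=5.3876.
cos(β/2)=0.505875, sin(β/2)=0.862607
d^3_{-3,-1}: single k=2 term ⇒ +0.188732;  D = +0.187287+0.023308i
d^3_{-2,-1}: k∈[1..2] ⇒ +0.090371 -0.525531 = -0.435160;  D = -0.425050+0.093259i
d^3_{-1,-1}: k∈[0..2] ⇒ +0.016759 -0.389843 +0.850138 = +0.477055;  D = +0.405251-0.251699i
d^3_{0,-1}: k∈[0..2] ⇒ -0.098997 +0.863536 -0.836947 = -0.072408;  D = -0.045259+0.056520i
d^3_{1,-1}: k∈[0..2] ⇒ +0.292382 -1.133517 +0.411981 = -0.429154;  D = -0.141259+0.405240i
d^3_{2,-1}: k∈[0..1] ⇒ -0.525531 +0.764025 = +0.238493;  D = -0.001047-0.238491i
d^3_{3,-1}: single k=0 term ⇒ +0.548762;  D = -0.185170-0.516576i
Y_3^{m'}(θ=0.6878,φ=0.942) and Σ D·Y over m':
  (+0.1873+0.0233i)·(-0.1015-0.0331i)  (-0.4250+0.0933i)·(-0.0981-0.3028i)  (+0.4053-0.2517i)·(+0.2395-0.3293i)  (-0.0453+0.0565i)·(-0.0044+0.0000i)  (-0.1413+0.4052i)·(-0.2395-0.3293i)  (-0.0010-0.2385i)·(-0.0981+0.3028i)  (-0.1852-0.5166i)·(+0.1015-0.0331i)
Y_3^-1(R⁻¹ n̂) = +0.269748-0.156790i

Re=0.2697 Im=-0.1568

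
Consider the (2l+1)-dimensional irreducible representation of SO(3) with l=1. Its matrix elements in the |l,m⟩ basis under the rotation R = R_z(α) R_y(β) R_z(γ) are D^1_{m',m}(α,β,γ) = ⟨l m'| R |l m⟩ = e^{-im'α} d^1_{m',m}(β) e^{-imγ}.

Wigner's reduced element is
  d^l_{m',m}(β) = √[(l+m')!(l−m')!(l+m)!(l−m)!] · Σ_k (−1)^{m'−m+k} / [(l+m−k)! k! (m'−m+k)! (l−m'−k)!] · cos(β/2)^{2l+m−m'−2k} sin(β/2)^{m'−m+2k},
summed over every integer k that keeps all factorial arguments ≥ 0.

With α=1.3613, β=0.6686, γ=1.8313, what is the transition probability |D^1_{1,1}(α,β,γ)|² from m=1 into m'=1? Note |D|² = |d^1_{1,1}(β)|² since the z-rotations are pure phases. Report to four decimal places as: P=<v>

P=0.7963

First d^1_{1,1}(β=0.6686), then the phase factors e^{-i(1)α} and e^{-i(1)γ}:
With c≡cos(β/2)=0.944640 and s≡sin(β/2)=0.328108, N=[2·1·2·1]^{1/2}=2.000000
The bounds max(0,m−m')=0 and min(l+m,l−m')=0 give 1 term
  k=0: (−1)^0·2.0000/(2)·0.9446^2·0.3281^0 = +0.892345
d^1_{1,1}(0.6686) = +0.892345
|D^1_{1,1}|² = |d^1_{1,1}(β)|² = (+0.892345)² = 0.796280 (the z-rotation phases have unit modulus)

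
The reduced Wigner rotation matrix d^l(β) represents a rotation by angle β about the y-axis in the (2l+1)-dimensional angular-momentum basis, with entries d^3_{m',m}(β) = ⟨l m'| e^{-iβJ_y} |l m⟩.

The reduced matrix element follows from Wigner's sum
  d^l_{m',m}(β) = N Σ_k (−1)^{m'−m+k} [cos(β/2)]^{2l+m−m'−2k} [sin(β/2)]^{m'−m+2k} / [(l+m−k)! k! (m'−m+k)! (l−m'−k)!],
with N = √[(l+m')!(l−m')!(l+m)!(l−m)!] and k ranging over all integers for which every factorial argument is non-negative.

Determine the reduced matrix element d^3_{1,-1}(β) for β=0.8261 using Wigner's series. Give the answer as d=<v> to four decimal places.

d^3_{1,-1}(β=0.8261) via Wigner's sum:
c=cos(0.8261/2)=0.915901, s=sin(0.8261/2)=0.401405; N=√[24·2·2·24]=48.000000
k∈{0,1,2} keeps every argument non-negative
  k=0: (−1)^2·48.0000/(8)·0.9159^4·0.4014^2 = +0.680315
  k=1: (−1)^3·48.0000/(6)·0.9159^2·0.4014^4 = -0.174227
  k=2: (−1)^4·48.0000/(48)·0.9159^0·0.4014^6 = +0.004183
d^3_{1,-1}(0.8261) = +0.680315 -0.174227 +0.004183 = +0.510270

d=0.5103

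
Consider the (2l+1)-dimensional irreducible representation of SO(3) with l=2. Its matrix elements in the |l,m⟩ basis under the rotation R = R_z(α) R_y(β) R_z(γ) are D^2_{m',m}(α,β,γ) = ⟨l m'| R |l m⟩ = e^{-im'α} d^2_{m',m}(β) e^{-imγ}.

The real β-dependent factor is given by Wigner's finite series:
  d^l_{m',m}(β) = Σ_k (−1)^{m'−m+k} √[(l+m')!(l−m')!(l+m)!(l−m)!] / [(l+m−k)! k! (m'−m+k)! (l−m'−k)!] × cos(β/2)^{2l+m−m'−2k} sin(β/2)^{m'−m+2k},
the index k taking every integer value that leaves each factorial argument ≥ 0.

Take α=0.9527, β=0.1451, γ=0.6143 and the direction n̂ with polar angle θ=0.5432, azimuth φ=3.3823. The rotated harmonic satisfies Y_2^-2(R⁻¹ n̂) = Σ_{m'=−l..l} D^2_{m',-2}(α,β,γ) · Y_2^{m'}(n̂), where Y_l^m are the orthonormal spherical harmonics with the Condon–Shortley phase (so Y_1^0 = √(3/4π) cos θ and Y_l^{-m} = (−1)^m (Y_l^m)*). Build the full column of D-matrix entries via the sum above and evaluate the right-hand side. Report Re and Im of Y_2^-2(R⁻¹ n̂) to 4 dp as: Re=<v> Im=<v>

Need the full column D^2_{m',-2} for m'=−2..2 at α=0.9527, β=0.1451, γ=0.6143.
cos(β/2)=0.997369, sin(β/2)=0.072486
d^2_{-2,-2}: single k=0 term ⇒ +0.989519;  D = -0.989491+0.007513i
d^2_{-1,-2}: single k=0 term ⇒ -0.143832;  D = +0.082456-0.117850i
d^2_{0,-2}: single k=0 term ⇒ +0.012803;  D = +0.004296+0.012060i
d^2_{1,-2}: single k=0 term ⇒ -0.000760;  D = -0.000731-0.000207i
d^2_{2,-2}: single k=0 term ⇒ +0.000028;  D = +0.000022-0.000017i
Y_2^{m'}(θ=0.5432,φ=3.3823) and Σ D·Y over m':
  (-0.9895+0.0075i)·(+0.0915-0.0478i)  (+0.0825-0.1178i)·(-0.3320+0.0815i)  (+0.0043+0.0121i)·(+0.3780+0.0000i)  (-0.0007-0.0002i)·(+0.3320+0.0815i)  (+0.0000-0.0000i)·(+0.0915+0.0478i)
Y_2^-2(R⁻¹ n̂) = -0.106518+0.098242i

Re=-0.1065 Im=0.0982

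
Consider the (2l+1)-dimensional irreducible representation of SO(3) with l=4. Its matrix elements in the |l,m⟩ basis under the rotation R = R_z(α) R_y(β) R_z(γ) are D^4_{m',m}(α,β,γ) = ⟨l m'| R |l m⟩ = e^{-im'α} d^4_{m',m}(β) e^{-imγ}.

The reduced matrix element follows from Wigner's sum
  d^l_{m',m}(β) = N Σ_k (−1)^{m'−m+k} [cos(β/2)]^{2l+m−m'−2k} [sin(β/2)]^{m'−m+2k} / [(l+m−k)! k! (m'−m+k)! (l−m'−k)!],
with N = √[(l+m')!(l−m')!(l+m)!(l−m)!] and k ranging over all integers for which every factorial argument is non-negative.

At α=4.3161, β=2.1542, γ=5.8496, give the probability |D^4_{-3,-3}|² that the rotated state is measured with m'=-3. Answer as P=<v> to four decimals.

P=0.0035

D^4_{-3,-3}(4.3161,2.1542,5.8496) = e^{-i·-3·4.3161}·d^4_{-3,-3}(2.1542)·e^{-i·-3·5.8496}. Compute d first:
c=cos(2.1542/2)=0.473884, s=sin(2.1542/2)=0.880587; N=√[1·5040·1·5040]=5040.000000
k∈{0,1} keeps every argument non-negative
  k=0: (−1)^0·5040.0000/(5040)·0.4739^8·0.8806^0 = +0.002543
  k=1: (−1)^1·5040.0000/(720)·0.4739^6·0.8806^2 = -0.061472
d^4_{-3,-3}(2.1542) = +0.002543 -0.061472 = -0.058929
|D^4_{-3,-3}|² = |d^4_{-3,-3}(β)|² = (-0.058929)² = 0.003473 (the z-rotation phases have unit modulus)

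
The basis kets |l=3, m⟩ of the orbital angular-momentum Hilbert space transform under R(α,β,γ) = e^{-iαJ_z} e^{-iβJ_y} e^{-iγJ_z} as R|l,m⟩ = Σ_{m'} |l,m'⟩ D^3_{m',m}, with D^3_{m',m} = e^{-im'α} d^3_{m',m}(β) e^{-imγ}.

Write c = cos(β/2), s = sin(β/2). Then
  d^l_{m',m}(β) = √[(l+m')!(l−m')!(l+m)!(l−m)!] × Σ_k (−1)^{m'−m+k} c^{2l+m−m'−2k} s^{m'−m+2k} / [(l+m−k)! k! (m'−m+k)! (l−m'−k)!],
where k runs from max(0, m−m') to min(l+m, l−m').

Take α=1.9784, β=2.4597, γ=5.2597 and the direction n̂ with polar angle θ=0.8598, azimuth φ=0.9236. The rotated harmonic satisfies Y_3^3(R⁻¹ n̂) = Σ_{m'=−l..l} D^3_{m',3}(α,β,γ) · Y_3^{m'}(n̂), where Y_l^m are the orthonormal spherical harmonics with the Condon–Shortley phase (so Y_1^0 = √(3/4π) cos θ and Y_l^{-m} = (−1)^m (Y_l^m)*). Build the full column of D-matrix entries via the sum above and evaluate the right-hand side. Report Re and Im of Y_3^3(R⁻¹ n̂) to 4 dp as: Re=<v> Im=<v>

Re=0.2164 Im=-0.3027

Need the full column D^3_{m',3} for m'=−3..3 at α=1.9784, β=2.4597, γ=5.2597.
cos(β/2)=0.334379, sin(β/2)=0.942439
d^3_{-3,3}: single k=6 term ⇒ +0.700678;  D = -0.640032+0.285147i
d^3_{-2,3}: single k=5 term ⇒ +0.608948;  D = +0.448014+0.412433i
d^3_{-1,3}: single k=4 term ⇒ +0.341614;  D = +0.112785-0.322459i
d^3_{0,3}: single k=3 term ⇒ +0.139956;  D = -0.139602+0.009948i
d^3_{1,3}: single k=2 term ⇒ +0.043004;  D = +0.019810+0.038169i
d^3_{2,3}: single k=1 term ⇒ +0.009650;  D = +0.006101-0.007476i
d^3_{3,3}: single k=0 term ⇒ +0.001398;  D = -0.001345-0.000382i
Y_3^{m'}(θ=0.8598,φ=0.9236) and Σ D·Y over m':
  (-0.6400+0.2851i)·(-0.1692-0.0658i)  (+0.4480+0.4124i)·(-0.1045-0.3684i)  (+0.1128-0.3225i)·(+0.1667-0.2206i)  (-0.1396+0.0099i)·(-0.2120+0.0000i)  (+0.0198+0.0382i)·(-0.1667-0.2206i)  (+0.0061-0.0075i)·(-0.1045+0.3684i)  (-0.0013-0.0004i)·(+0.1692-0.0658i)
Y_3^3(R⁻¹ n̂) = +0.216385-0.302723i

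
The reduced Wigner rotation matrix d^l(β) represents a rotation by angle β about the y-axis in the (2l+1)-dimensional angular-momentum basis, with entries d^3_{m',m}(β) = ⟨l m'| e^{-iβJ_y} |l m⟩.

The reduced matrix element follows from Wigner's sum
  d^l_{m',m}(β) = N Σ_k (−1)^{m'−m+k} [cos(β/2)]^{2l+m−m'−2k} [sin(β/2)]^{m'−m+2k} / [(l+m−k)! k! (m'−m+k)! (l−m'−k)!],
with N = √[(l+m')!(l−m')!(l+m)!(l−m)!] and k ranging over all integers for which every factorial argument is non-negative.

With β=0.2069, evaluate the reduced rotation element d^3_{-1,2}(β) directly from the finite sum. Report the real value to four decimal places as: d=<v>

d^3_{-1,2}(β=0.2069) via Wigner's sum:
Half-angle: c=0.994654, s=0.103266. N=√(2·24·120·1)=75.894664
The bounds max(0,m−m')=3 and min(l+m,l−m')=4 give 2 terms
  k=3: (−1)^0·75.8947/(12)·0.9947^3·0.1033^3 = +0.006854
  k=4: (−1)^1·75.8947/(24)·0.9947^1·0.1033^5 = -0.000037
d^3_{-1,2}(0.2069) = +0.006854 -0.000037 = +0.006817

d=0.0068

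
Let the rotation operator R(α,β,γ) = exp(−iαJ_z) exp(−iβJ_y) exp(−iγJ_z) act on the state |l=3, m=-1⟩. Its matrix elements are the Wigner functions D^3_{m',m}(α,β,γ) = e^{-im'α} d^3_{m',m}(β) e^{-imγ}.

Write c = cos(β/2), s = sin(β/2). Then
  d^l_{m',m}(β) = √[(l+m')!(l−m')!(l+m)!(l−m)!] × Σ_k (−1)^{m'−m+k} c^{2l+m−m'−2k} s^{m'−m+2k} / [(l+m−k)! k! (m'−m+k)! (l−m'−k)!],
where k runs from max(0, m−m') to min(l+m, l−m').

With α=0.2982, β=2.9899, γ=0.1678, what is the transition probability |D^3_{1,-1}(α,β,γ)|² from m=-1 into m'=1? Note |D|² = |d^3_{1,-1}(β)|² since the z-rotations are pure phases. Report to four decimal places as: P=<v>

First d^3_{1,-1}(β=2.9899), then the phase factors e^{-i(1)α} and e^{-i(-1)γ}:
c=cos(2.9899/2)=0.075774, s=sin(2.9899/2)=0.997125; N=√[24·2·2·24]=48.000000
k: max(0,(-1)−(1))=0 … min(3+(-1),3−(1))=2
  k=0: (−1)^2·48.0000/(8)·0.0758^4·0.9971^2 = +0.000197
  k=1: (−1)^3·48.0000/(6)·0.0758^2·0.9971^4 = -0.045407
  k=2: (−1)^4·48.0000/(48)·0.0758^0·0.9971^6 = +0.982874
d^3_{1,-1}(2.9899) = +0.000197 -0.045407 +0.982874 = +0.937663
|D^3_{1,-1}|² = |d^3_{1,-1}(β)|² = (+0.937663)² = 0.879212 (the z-rotation phases have unit modulus)

P=0.8792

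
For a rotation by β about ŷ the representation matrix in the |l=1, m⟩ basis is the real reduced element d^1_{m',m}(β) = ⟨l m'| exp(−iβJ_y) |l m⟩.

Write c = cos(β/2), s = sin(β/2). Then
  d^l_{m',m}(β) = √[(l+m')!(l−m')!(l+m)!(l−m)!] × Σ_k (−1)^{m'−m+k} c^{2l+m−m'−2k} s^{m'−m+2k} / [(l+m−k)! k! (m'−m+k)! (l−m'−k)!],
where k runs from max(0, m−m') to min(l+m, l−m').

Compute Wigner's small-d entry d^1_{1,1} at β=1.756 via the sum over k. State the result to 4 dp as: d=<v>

d=0.4079

d^1_{1,1}(β=1.756) via Wigner's sum:
With c≡cos(β/2)=0.638691 and s≡sin(β/2)=0.769463, N=[2·1·2·1]^{1/2}=2.000000
The bounds max(0,m−m')=0 and min(l+m,l−m')=0 give 1 term
  k=0: (−1)^0·2.0000/(2)·0.6387^2·0.7695^0 = +0.407927
d^1_{1,1}(1.756) = +0.407927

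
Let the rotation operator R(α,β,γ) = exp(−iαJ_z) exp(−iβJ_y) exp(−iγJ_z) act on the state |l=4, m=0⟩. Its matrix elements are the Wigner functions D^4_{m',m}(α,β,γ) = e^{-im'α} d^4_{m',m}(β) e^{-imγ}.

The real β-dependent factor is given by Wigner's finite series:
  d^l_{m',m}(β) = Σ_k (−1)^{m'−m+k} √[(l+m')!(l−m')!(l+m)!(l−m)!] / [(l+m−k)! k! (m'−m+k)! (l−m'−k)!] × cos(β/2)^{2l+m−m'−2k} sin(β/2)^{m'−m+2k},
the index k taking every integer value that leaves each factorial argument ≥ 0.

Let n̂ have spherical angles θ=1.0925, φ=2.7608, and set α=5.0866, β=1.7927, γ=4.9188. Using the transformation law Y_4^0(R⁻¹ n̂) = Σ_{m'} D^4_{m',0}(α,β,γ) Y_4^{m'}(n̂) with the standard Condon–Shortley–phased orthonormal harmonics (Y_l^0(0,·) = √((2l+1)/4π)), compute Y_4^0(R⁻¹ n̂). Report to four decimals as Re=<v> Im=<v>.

Need the full column D^4_{m',0} for m'=−4..4 at α=5.0866, β=1.7927, γ=4.9188.
cos(β/2)=0.624465, sin(β/2)=0.781053
d^4_{-4,0}: single k=4 term ⇒ +0.473481;  D = +0.034983+0.472187i
d^4_{-3,0}: k∈[3..4] ⇒ +0.535360 -0.837511 = -0.302151;  D = +0.272312-0.130925i
d^4_{-2,0}: k∈[2..4] ⇒ +0.343187 -1.431673 +0.839885 = -0.248601;  D = +0.182166+0.169169i
d^4_{-1,0}: k∈[1..4] ⇒ +0.129346 -1.214082 +1.899295 -0.495206 = +0.319353;  D = +0.116736-0.297253i
d^4_{0,0}: k∈[0..4] ⇒ +0.023124 -0.578801 +2.037307 -1.416506 +0.138498 = +0.203621;  D = +0.203621+0.000000i
d^4_{1,0}: k∈[0..3] ⇒ -0.129346 +1.214082 -1.899295 +0.495206 = -0.319353;  D = -0.116736-0.297253i
d^4_{2,0}: k∈[0..2] ⇒ +0.343187 -1.431673 +0.839885 = -0.248601;  D = +0.182166-0.169169i
d^4_{3,0}: k∈[0..1] ⇒ -0.535360 +0.837511 = +0.302151;  D = -0.272312-0.130925i
d^4_{4,0}: single k=0 term ⇒ +0.473481;  D = +0.034983-0.472187i
Y_4^{m'}(θ=1.0925,φ=2.7608) and Σ D·Y over m':
  (+0.0350+0.4722i)·(+0.0131+0.2746i)  (+0.2723-0.1309i)·(-0.1675-0.3667i)  (+0.1822+0.1692i)·(+0.0922+0.0879i)  (+0.1167-0.2973i)·(+0.2723+0.1090i)  (+0.2036+0.0000i)·(-0.1888+0.0000i)  (-0.1167-0.2973i)·(-0.2723+0.1090i)  (+0.1822-0.1692i)·(+0.0922-0.0879i)  (-0.2723-0.1309i)·(+0.1675-0.3667i)  (+0.0350-0.4722i)·(+0.0131-0.2746i)
Y_4^0(R⁻¹ n̂) = -0.351843+0.000000i

Re=-0.3518 Im=0.0000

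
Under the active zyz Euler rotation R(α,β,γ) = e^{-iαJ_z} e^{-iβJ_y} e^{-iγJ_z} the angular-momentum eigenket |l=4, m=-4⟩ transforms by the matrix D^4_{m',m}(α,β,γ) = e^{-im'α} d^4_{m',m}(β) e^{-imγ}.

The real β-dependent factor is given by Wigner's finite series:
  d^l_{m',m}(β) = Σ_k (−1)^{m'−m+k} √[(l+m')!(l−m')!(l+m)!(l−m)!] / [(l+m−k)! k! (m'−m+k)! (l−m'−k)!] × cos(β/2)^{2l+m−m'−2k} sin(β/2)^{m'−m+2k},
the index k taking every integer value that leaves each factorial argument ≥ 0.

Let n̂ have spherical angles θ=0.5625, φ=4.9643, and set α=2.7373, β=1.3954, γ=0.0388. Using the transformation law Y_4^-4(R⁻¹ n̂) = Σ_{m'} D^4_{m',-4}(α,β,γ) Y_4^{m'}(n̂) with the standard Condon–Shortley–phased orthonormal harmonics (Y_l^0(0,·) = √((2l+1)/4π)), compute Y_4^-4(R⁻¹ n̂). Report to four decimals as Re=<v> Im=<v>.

Need the full column D^4_{m',-4} for m'=−4..4 at α=2.7373, β=1.3954, γ=0.0388.
cos(β/2)=0.766322, sin(β/2)=0.642457
d^4_{-4,-4}: single k=0 term ⇒ +0.118930;  D = +0.012917-0.118226i
d^4_{-3,-4}: single k=0 term ⇒ -0.282012;  D = +0.138439-0.245694i
d^4_{-2,-4}: single k=0 term ⇒ +0.442318;  D = +0.351214-0.268875i
d^4_{-1,-4}: single k=0 term ⇒ -0.524423;  D = +0.508238-0.129283i
d^4_{0,-4}: single k=0 term ⇒ +0.491552;  D = +0.485644+0.075983i
d^4_{1,-4}: single k=0 term ⇒ -0.368593;  D = +0.312392+0.195633i
d^4_{2,-4}: single k=0 term ⇒ +0.218507;  D = +0.124640+0.179472i
d^4_{3,-4}: single k=0 term ⇒ -0.097918;  D = +0.019714+0.095913i
d^4_{4,-4}: single k=0 term ⇒ +0.029024;  D = -0.005811+0.028436i
Y_4^{m'}(θ=0.5625,φ=4.9643) and Σ D·Y over m':
  (+0.0129-0.1182i)·(+0.0191-0.0303i)  (+0.1384-0.2457i)·(-0.1101-0.1169i)  (+0.3512-0.2689i)·(-0.3340+0.1841i)  (+0.5082-0.1293i)·(+0.1069+0.4153i)  (+0.4856+0.0760i)·(-0.0577+0.0000i)  (+0.3124+0.1956i)·(-0.1069+0.4153i)  (+0.1246+0.1795i)·(-0.3340-0.1841i)  (+0.0197+0.0959i)·(+0.1101-0.1169i)  (-0.0058+0.0284i)·(+0.0191+0.0303i)
Y_4^-4(R⁻¹ n̂) = -0.145914+0.390113i

Re=-0.1459 Im=0.3901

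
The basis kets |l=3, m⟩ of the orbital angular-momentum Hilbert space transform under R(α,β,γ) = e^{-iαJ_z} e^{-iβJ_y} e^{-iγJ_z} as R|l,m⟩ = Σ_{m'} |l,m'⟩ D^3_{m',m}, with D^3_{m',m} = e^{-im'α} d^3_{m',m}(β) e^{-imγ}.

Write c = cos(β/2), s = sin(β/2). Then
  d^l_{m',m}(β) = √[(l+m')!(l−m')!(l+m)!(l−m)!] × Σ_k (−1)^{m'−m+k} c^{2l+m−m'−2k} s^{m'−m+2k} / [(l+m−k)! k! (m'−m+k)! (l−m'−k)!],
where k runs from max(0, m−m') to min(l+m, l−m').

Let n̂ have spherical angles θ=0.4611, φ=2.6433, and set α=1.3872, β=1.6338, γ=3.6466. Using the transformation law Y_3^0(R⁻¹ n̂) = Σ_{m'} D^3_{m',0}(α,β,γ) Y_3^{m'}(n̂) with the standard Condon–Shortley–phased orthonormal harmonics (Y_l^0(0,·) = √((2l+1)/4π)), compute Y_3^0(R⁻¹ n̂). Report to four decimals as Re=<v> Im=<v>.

Need the full column D^3_{m',0} for m'=−3..3 at α=1.3872, β=1.6338, γ=3.6466.
cos(β/2)=0.684484, sin(β/2)=0.729027
d^3_{-3,0}: single k=3 term ⇒ +0.555696;  D = -0.290829-0.473515i
d^3_{-2,0}: k∈[2..3] ⇒ +0.639003 -0.724875 = -0.085872;  D = +0.080148-0.030828i
d^3_{-1,0}: k∈[1..3] ⇒ +0.379448 -1.291321 +0.488285 = -0.423588;  D = -0.077333-0.416469i
d^3_{0,0}: k∈[0..3] ⇒ +0.102845 -1.049989 +1.191092 -0.150129 = +0.093819;  D = +0.093819+0.000000i
d^3_{1,0}: k∈[0..2] ⇒ -0.379448 +1.291321 -0.488285 = +0.423588;  D = +0.077333-0.416469i
d^3_{2,0}: k∈[0..1] ⇒ +0.639003 -0.724875 = -0.085872;  D = +0.080148+0.030828i
d^3_{3,0}: single k=0 term ⇒ -0.555696;  D = +0.290829-0.473515i
Y_3^{m'}(θ=0.4611,φ=2.6433) and Σ D·Y over m':
  (-0.2908-0.4735i)·(-0.0028-0.0366i)  (+0.0801-0.0308i)·(+0.0984+0.1521i)  (-0.0773-0.4165i)·(-0.3802-0.2069i)  (+0.0938+0.0000i)·(+0.3376+0.0000i)  (+0.0773-0.4165i)·(+0.3802-0.2069i)  (+0.0801+0.0308i)·(+0.0984-0.1521i)  (+0.2908-0.4735i)·(+0.0028-0.0366i)
Y_3^0(R⁻¹ n̂) = -0.089755+0.000000i

Re=-0.0898 Im=0.0000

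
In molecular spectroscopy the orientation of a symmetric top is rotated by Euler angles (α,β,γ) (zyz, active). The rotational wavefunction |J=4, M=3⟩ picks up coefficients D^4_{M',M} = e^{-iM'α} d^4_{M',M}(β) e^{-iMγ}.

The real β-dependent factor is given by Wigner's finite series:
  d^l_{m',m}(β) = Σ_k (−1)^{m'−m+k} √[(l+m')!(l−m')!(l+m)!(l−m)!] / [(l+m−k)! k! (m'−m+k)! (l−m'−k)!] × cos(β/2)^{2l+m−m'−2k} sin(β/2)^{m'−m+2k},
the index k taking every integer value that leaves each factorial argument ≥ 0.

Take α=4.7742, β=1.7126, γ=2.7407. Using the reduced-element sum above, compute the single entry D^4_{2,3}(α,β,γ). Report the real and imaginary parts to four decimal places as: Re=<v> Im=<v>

First d^4_{2,3}(β=1.7126), then the phase factors e^{-i(2)α} and e^{-i(3)γ}:
Half-angle: c=0.655237, s=0.755423. N=√(720·2·5040·1)=2693.993318
The bounds max(0,m−m')=1 and min(l+m,l−m')=2 give 2 terms
  k=1: (−1)^0·2693.9933/(720)·0.6552^7·0.7554^1 = +0.146569
  k=2: (−1)^1·2693.9933/(240)·0.6552^5·0.7554^3 = -0.584452
d^4_{2,3}(1.7126) = +0.146569 -0.584452 = -0.437882
D = (-0.992369+0.123307i)·(-0.437882)·(-0.359860-0.933006i) = -0.206751-0.385999i

Re=-0.2068 Im=-0.3860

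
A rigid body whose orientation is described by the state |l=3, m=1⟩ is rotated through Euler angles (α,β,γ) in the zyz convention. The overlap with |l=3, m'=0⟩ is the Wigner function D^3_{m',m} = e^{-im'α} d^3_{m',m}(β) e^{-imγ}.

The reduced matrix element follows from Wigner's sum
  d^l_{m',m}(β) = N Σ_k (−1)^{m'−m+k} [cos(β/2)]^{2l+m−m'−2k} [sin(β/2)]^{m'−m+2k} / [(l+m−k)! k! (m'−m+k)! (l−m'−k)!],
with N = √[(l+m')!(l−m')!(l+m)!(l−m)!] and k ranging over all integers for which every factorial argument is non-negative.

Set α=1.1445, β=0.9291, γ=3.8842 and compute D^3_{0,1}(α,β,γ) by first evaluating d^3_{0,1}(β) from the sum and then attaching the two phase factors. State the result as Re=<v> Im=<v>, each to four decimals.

Re=-0.2022 Im=0.1856

First d^3_{0,1}(β=0.9291), then the phase factors e^{-i(0)α} and e^{-i(1)γ}:
c=cos(0.9291/2)=0.894023, s=sin(0.9291/2)=0.448021; N=√[6·6·24·2]=41.569219
k∈{1,2,3} keeps every argument non-negative
  k=1: (−1)^0·41.5692/(12)·0.8940^5·0.4480^1 = +0.886406
  k=2: (−1)^1·41.5692/(4)·0.8940^3·0.4480^3 = -0.667809
  k=3: (−1)^2·41.5692/(12)·0.8940^1·0.4480^5 = +0.055902
d^3_{0,1}(0.9291) = +0.886406 -0.667809 +0.055902 = +0.274499
Attach z-rotation phases: D = e^{-i(0)(1.1445)}·(+0.274499)·e^{-i(1)(3.8842)} = -0.202226+0.185620i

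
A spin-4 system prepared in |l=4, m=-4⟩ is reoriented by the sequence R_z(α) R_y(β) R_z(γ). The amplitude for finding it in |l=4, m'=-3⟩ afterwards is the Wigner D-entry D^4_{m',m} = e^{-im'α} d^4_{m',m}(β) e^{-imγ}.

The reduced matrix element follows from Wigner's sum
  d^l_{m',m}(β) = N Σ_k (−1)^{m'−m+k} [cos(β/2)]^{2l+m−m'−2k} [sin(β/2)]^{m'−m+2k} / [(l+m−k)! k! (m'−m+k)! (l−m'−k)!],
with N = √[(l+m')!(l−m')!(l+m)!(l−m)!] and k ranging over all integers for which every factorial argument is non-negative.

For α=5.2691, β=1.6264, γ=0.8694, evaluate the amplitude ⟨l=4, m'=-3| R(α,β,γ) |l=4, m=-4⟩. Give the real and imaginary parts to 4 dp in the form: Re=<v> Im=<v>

Re=-0.1348 Im=-0.0627

D^4_{-3,-4}(5.2691,1.6264,0.8694) = e^{-i·-3·5.2691}·d^4_{-3,-4}(1.6264)·e^{-i·-4·0.8694}. Compute d first:
With c≡cos(β/2)=0.687177 and s≡sin(β/2)=0.726490, N=[1·5040·1·40320]^{1/2}=14255.272709
Admissible k: 0..0 (factorial args all ≥0)
  k=0: (−1)^1·14255.2727/(5040)·0.6872^7·0.7265^1 = -0.148681
d^4_{-3,-4}(1.6264) = -0.148681
Phases: e^{-i·(-3)·5.2691}=-0.995070-0.099173i, e^{-i·(-4)·0.8694}=-0.944079-0.329720i ⇒ D=-0.134813-0.062702i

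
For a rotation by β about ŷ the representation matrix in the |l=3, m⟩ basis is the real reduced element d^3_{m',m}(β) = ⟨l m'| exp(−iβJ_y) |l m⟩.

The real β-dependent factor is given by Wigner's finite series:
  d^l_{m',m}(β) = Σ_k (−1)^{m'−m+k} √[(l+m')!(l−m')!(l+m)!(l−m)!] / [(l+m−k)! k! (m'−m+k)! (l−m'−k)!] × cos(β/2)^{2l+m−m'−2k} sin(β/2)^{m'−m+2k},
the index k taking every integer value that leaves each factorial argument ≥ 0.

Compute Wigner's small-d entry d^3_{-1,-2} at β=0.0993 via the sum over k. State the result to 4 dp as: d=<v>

d^3_{-1,-2}(β=0.0993) via Wigner's sum:
c=cos(0.0993/2)=0.998768, s=sin(0.0993/2)=0.049630; N=√[2·24·1·120]=75.894664
k: max(0,(-2)−(-1))=0 … min(3+(-2),3−(-1))=1
  k=0: (−1)^1·75.8947/(24)·0.9988^5·0.0496^1 = -0.155978
  k=1: (−1)^2·75.8947/(12)·0.9988^3·0.0496^3 = +0.000770
d^3_{-1,-2}(0.0993) = -0.155978 +0.000770 = -0.155208

d=-0.1552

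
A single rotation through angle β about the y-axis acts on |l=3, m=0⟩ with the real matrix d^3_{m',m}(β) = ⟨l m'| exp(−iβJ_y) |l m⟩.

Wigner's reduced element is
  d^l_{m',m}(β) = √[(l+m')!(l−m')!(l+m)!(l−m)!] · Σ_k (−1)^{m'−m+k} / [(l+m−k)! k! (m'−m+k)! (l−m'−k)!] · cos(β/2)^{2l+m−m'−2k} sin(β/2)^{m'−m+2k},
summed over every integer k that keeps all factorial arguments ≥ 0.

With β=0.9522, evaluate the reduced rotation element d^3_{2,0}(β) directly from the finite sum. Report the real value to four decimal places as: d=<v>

d=0.5270

d^3_{2,0}(β=0.9522) via Wigner's sum:
With c≡cos(β/2)=0.888789 and s≡sin(β/2)=0.458316, N=[120·1·6·6]^{1/2}=65.726707
k: max(0,(0)−(2))=0 … min(3+(0),3−(2))=1
  k=0: (−1)^2·65.7267/(12)·0.8888^4·0.4583^2 = +0.717937
  k=1: (−1)^3·65.7267/(12)·0.8888^2·0.4583^4 = -0.190906
d^3_{2,0}(0.9522) = +0.717937 -0.190906 = +0.527031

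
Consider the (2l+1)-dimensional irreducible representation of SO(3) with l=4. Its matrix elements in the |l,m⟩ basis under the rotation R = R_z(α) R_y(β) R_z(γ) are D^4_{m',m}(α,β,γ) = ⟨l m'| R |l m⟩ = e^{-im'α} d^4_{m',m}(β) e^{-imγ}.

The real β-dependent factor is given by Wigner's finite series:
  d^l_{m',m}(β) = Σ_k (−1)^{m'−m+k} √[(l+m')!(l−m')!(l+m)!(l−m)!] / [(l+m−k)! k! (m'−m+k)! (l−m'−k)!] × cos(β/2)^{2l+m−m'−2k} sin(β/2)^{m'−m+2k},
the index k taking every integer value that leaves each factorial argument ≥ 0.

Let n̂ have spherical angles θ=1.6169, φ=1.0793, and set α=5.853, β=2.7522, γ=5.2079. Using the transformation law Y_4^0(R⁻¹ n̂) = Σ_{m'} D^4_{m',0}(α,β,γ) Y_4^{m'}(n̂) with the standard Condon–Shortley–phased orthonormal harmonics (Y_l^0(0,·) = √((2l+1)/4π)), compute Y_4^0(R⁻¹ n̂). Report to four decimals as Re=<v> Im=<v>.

Need the full column D^4_{m',0} for m'=−4..4 at α=5.853, β=2.7522, γ=5.2079.
cos(β/2)=0.193469, sin(β/2)=0.981106
d^4_{-4,0}: single k=4 term ⇒ +0.010861;  D = -0.001622-0.010739i
d^4_{-3,0}: k∈[3..4] ⇒ +0.003029 -0.077889 = -0.074860;  D = -0.020705+0.071940i
d^4_{-2,0}: k∈[2..4] ⇒ +0.000479 -0.032840 +0.316693 = +0.284333;  D = +0.185430-0.215548i
d^4_{-1,0}: k∈[1..4] ⇒ +0.000045 -0.006869 +0.176636 -0.757074 = -0.587263;  D = -0.533756+0.244912i
d^4_{0,0}: k∈[0..4] ⇒ +0.000002 -0.000808 +0.046731 -0.534119 +0.858478 = +0.370285;  D = +0.370285+0.000000i
d^4_{1,0}: k∈[0..3] ⇒ -0.000045 +0.006869 -0.176636 +0.757074 = +0.587263;  D = +0.533756+0.244912i
d^4_{2,0}: k∈[0..2] ⇒ +0.000479 -0.032840 +0.316693 = +0.284333;  D = +0.185430+0.215548i
d^4_{3,0}: k∈[0..1] ⇒ -0.003029 +0.077889 = +0.074860;  D = +0.020705+0.071940i
d^4_{4,0}: single k=0 term ⇒ +0.010861;  D = -0.001622+0.010739i
Y_4^{m'}(θ=1.6169,φ=1.0793) and Σ D·Y over m':
  (-0.0016-0.0107i)·(-0.1696+0.4067i)  (-0.0207+0.0719i)·(+0.0572-0.0055i)  (+0.1854-0.2155i)·(+0.1824+0.2737i)  (-0.5338+0.2449i)·(+0.0307-0.0573i)  (+0.3703+0.0000i)·(+0.3106+0.0000i)  (+0.5338+0.2449i)·(-0.0307-0.0573i)  (+0.1854+0.2155i)·(+0.1824-0.2737i)  (+0.0207+0.0719i)·(-0.0572-0.0055i)  (-0.0016+0.0107i)·(-0.1696-0.4067i)
Y_4^0(R⁻¹ n̂) = +0.303655-0.000000i

Re=0.3037 Im=0.0000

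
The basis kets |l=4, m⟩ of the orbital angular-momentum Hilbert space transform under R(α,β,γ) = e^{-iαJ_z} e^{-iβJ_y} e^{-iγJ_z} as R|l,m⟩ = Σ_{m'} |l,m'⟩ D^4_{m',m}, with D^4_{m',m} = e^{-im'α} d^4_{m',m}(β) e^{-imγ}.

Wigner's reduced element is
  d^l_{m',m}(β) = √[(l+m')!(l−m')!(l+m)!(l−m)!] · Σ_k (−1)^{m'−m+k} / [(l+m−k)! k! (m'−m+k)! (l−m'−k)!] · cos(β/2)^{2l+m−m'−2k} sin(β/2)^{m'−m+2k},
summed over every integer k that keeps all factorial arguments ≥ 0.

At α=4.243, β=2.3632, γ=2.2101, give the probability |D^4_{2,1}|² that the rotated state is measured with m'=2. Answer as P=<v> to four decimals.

P=0.1569

D^4_{2,1}(4.243,2.3632,2.2101) = e^{-i·2·4.243}·d^4_{2,1}(2.3632)·e^{-i·1·2.2101}. Compute d first:
c=cos(2.3632/2)=0.379445, s=sin(2.3632/2)=0.925214; N=√[720·2·120·6]=1018.233765
k∈{0,1,2} keeps every argument non-negative
  k=0: (−1)^1·1018.2338/(240)·0.3794^7·0.9252^1 = -0.004445
  k=1: (−1)^2·1018.2338/(48)·0.3794^5·0.9252^3 = +0.132153
  k=2: (−1)^3·1018.2338/(72)·0.3794^3·0.9252^5 = -0.523809
d^4_{2,1}(2.3632) = -0.004445 +0.132153 -0.523809 = -0.396102
|D^4_{2,1}|² = |d^4_{2,1}(β)|² = (-0.396102)² = 0.156896 (the z-rotation phases have unit modulus)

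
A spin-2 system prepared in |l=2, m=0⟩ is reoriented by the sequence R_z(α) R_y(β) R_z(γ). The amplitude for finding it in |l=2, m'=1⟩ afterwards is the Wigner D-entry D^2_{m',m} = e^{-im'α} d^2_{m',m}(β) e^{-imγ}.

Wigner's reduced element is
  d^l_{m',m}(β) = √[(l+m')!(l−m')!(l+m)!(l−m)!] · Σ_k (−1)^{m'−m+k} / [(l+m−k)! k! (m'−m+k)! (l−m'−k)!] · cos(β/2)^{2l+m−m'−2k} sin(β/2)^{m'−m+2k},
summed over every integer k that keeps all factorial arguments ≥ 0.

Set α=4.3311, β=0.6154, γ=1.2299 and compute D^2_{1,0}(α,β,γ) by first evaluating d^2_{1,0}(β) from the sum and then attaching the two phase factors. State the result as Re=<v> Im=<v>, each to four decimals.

First d^2_{1,0}(β=0.6154), then the phase factors e^{-i(1)α} and e^{-i(0)γ}:
With c≡cos(β/2)=0.953033 and s≡sin(β/2)=0.302867, N=[6·1·2·2]^{1/2}=4.898979
Admissible k: 0..1 (factorial args all ≥0)
  k=0: (−1)^1·4.8990/(2)·0.9530^3·0.3029^1 = -0.642172
  k=1: (−1)^2·4.8990/(2)·0.9530^1·0.3029^3 = +0.064855
d^2_{1,0}(0.6154) = -0.642172 +0.064855 = -0.577318
Attach z-rotation phases: D = e^{-i(1)(4.3311)}·(-0.577318)·e^{-i(0)(1.2299)} = +0.214830-0.535858i

Re=0.2148 Im=-0.5359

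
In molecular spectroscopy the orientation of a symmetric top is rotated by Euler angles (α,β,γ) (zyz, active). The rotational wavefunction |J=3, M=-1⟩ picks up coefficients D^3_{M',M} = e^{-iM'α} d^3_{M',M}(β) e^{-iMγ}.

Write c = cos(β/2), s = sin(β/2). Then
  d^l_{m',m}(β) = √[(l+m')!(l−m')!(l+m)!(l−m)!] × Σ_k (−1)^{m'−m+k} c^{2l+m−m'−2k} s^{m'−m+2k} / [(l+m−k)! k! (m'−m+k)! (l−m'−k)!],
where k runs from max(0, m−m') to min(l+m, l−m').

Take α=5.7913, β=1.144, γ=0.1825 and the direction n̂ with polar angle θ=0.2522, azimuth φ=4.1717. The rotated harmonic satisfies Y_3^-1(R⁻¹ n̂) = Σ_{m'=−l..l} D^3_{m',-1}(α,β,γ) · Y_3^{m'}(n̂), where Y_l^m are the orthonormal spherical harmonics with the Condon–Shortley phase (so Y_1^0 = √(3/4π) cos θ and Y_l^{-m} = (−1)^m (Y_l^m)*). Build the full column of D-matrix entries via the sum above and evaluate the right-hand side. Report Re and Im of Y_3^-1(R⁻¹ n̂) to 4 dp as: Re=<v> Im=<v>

Need the full column D^3_{m',-1} for m'=−3..3 at α=5.7913, β=1.144, γ=0.1825.
cos(β/2)=0.840820, sin(β/2)=0.541315
d^3_{-3,-1}: single k=2 term ⇒ +0.567228;  D = +0.155470-0.545506i
d^3_{-2,-1}: k∈[1..2] ⇒ +0.719391 -0.596333 = +0.123058;  D = +0.085623-0.088385i
d^3_{-1,-1}: k∈[0..2] ⇒ +0.353361 -1.171661 +0.364214 = -0.454086;  D = -0.432526+0.138257i
d^3_{0,-1}: k∈[0..2] ⇒ -0.788054 +0.979875 -0.135376 = +0.056445;  D = +0.055508+0.010244i
d^3_{1,-1}: k∈[0..2] ⇒ +0.878746 -0.485619 +0.025159 = +0.418286;  D = +0.326719+0.261185i
d^3_{2,-1}: k∈[0..1] ⇒ -0.596333 +0.123581 = -0.472752;  D = -0.186067-0.434596i
d^3_{3,-1}: single k=0 term ⇒ +0.235099;  D = -0.020512+0.234203i
Y_3^{m'}(θ=0.2522,φ=4.1717) and Σ D·Y over m':
  (+0.1555-0.5455i)·(+0.0065+0.0003i)  (+0.0856-0.0884i)·(-0.0290-0.0544i)  (-0.4325+0.1383i)·(-0.1531+0.2550i)  (+0.0555+0.0102i)·(+0.6102+0.0000i)  (+0.3267+0.2612i)·(+0.1531+0.2550i)  (-0.1861-0.4346i)·(-0.0290+0.0544i)  (-0.0205+0.2342i)·(-0.0065+0.0003i)
Y_3^-1(R⁻¹ n̂) = +0.071235-0.006541i

Re=0.0712 Im=-0.0065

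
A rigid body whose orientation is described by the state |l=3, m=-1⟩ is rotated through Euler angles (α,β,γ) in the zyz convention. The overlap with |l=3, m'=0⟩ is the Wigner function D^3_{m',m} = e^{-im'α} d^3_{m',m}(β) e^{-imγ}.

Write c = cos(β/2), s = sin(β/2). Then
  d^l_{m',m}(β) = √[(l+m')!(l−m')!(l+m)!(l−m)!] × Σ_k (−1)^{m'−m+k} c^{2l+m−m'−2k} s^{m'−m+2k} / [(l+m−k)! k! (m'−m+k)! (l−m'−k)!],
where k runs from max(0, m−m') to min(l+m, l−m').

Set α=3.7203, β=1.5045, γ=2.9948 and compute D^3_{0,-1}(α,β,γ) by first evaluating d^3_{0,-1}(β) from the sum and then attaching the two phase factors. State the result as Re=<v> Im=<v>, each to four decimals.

Re=-0.4180 Im=0.0618

D^3_{0,-1}(3.7203,1.5045,2.9948) = e^{-i·0·3.7203}·d^3_{0,-1}(1.5045)·e^{-i·-1·2.9948}. Compute d first:
With c≡cos(β/2)=0.730153 and s≡sin(β/2)=0.683283, N=[6·6·2·24]^{1/2}=41.569219
The bounds max(0,m−m')=0 and min(l+m,l−m')=2 give 3 terms
  k=0: (−1)^1·41.5692/(12)·0.7302^5·0.6833^1 = -0.491204
  k=1: (−1)^2·41.5692/(4)·0.7302^3·0.6833^3 = +1.290496
  k=2: (−1)^3·41.5692/(12)·0.7302^1·0.6833^5 = -0.376711
d^3_{0,-1}(1.5045) = -0.491204 +1.290496 -0.376711 = +0.422580
Phases: e^{-i·(0)·3.7203}=+1.000000+0.000000i, e^{-i·(-1)·2.9948}=-0.989245+0.146266i ⇒ D=-0.418036+0.061809i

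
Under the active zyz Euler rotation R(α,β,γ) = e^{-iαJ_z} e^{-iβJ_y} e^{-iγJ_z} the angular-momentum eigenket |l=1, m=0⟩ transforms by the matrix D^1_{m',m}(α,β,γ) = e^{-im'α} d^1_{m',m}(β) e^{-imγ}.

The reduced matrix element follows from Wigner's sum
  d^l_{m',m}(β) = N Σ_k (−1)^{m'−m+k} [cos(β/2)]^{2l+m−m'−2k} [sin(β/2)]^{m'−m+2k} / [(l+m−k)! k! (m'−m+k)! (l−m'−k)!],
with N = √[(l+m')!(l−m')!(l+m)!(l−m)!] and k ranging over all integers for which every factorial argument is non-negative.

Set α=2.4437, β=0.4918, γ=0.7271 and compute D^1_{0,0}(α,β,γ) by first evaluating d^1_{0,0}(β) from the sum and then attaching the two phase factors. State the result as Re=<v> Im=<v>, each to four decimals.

Re=0.8815 Im=0.0000

Split into d^1_{0,0}(β=0.4918) × two z-phases.
c=cos(0.4918/2)=0.969919, s=sin(0.4918/2)=0.243429; N=√[1·1·1·1]=1.000000
k∈{0,1} keeps every argument non-negative
  k=0: (−1)^0·1.0000/(1)·0.9699^2·0.2434^0 = +0.940742
  k=1: (−1)^1·1.0000/(1)·0.9699^0·0.2434^2 = -0.059258
d^1_{0,0}(0.4918) = +0.940742 -0.059258 = +0.881484
Phases: e^{-i·(0)·2.4437}=+1.000000+0.000000i, e^{-i·(0)·0.7271}=+1.000000+0.000000i ⇒ D=+0.881484+0.000000i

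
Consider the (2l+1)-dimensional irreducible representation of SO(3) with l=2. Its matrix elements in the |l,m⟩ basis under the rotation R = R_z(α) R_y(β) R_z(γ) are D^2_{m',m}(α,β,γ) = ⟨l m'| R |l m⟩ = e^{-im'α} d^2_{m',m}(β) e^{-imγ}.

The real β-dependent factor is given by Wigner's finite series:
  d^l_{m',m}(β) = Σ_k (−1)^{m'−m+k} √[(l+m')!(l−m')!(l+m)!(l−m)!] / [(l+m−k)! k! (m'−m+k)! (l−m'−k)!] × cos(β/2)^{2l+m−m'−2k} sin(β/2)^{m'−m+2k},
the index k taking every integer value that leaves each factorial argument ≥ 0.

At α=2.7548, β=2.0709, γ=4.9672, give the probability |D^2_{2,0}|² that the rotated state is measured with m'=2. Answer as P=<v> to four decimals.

First d^2_{2,0}(β=2.0709), then the phase factors e^{-i(2)α} and e^{-i(0)γ}:
With c≡cos(β/2)=0.510139 and s≡sin(β/2)=0.860092, N=[24·1·2·2]^{1/2}=9.797959
k∈{0} keeps every argument non-negative
  k=0: (−1)^2·9.7980/(4)·0.5101^2·0.8601^2 = +0.471566
d^2_{2,0}(2.0709) = +0.471566
|D^2_{2,0}|² = |d^2_{2,0}(β)|² = (+0.471566)² = 0.222374 (the z-rotation phases have unit modulus)

P=0.2224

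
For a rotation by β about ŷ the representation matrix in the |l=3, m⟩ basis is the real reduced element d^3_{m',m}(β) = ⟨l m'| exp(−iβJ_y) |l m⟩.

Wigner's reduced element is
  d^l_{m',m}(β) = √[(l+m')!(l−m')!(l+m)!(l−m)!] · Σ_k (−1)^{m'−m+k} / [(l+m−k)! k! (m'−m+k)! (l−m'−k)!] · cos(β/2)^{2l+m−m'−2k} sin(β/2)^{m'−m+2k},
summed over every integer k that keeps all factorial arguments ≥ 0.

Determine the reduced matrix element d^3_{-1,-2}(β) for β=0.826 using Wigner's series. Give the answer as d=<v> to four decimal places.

d=-0.5039

d^3_{-1,-2}(β=0.826) via Wigner's sum:
c=cos(0.826/2)=0.915921, s=sin(0.826/2)=0.401359; N=√[2·24·1·120]=75.894664
The bounds max(0,m−m')=0 and min(l+m,l−m')=1 give 2 terms
  k=0: (−1)^1·75.8947/(24)·0.9159^5·0.4014^1 = -0.818131
  k=1: (−1)^2·75.8947/(12)·0.9159^3·0.4014^3 = +0.314197
d^3_{-1,-2}(0.826) = -0.818131 +0.314197 = -0.503933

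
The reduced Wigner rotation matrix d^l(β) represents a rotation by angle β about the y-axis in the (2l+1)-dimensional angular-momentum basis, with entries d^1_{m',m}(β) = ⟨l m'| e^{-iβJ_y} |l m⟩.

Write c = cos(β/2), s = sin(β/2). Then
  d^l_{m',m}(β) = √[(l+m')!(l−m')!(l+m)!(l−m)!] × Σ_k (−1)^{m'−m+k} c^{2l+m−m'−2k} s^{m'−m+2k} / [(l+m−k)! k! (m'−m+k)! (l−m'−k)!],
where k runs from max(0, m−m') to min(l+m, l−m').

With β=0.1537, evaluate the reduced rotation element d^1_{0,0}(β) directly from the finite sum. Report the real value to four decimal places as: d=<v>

d=0.9882

d^1_{0,0}(β=0.1537) via Wigner's sum:
With c≡cos(β/2)=0.997048 and s≡sin(β/2)=0.076774, N=[1·1·1·1]^{1/2}=1.000000
k: max(0,(0)−(0))=0 … min(1+(0),1−(0))=1
  k=0: (−1)^0·1.0000/(1)·0.9970^2·0.0768^0 = +0.994106
  k=1: (−1)^1·1.0000/(1)·0.9970^0·0.0768^2 = -0.005894
d^1_{0,0}(0.1537) = +0.994106 -0.005894 = +0.988211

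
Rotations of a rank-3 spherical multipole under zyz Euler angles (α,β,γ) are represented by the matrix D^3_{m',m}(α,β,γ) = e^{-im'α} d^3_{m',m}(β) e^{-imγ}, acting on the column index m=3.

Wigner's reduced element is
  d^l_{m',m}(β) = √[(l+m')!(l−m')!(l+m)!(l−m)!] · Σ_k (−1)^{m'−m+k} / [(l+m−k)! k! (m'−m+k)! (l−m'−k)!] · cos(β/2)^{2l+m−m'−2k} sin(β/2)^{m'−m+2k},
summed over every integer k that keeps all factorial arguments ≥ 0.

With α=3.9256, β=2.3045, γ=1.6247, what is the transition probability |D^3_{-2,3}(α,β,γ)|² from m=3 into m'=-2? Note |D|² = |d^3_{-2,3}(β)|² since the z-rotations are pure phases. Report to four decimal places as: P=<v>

Split into d^3_{-2,3}(β=2.3045) × two z-phases.
Half-angle: c=0.406433, s=0.913681. N=√(1·120·720·1)=293.938769
k∈{5} keeps every argument non-negative
  k=5: (−1)^0·293.9388/(120)·0.4064^1·0.9137^5 = +0.633923
d^3_{-2,3}(2.3045) = +0.633923
|D^3_{-2,3}|² = |d^3_{-2,3}(β)|² = (+0.633923)² = 0.401858 (the z-rotation phases have unit modulus)

P=0.4019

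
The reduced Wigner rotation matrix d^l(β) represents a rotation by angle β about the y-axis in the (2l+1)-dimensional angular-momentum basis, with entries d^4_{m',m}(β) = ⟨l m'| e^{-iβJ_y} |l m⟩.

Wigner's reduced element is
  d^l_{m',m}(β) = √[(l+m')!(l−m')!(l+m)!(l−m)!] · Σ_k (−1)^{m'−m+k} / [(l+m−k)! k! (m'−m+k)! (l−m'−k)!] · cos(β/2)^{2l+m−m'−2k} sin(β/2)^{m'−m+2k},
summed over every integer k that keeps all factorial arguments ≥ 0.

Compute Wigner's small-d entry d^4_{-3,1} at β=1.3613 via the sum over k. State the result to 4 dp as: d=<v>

d^4_{-3,1}(β=1.3613) via Wigner's sum:
c=cos(1.3613/2)=0.777164, s=sin(1.3613/2)=0.629298; N=√[1·5040·120·6]=1904.940944
k∈{4,5} keeps every argument non-negative
  k=4: (−1)^0·1904.9409/(144)·0.7772^4·0.6293^4 = +0.756825
  k=5: (−1)^1·1904.9409/(240)·0.7772^2·0.6293^6 = -0.297738
d^4_{-3,1}(1.3613) = +0.756825 -0.297738 = +0.459087

d=0.4591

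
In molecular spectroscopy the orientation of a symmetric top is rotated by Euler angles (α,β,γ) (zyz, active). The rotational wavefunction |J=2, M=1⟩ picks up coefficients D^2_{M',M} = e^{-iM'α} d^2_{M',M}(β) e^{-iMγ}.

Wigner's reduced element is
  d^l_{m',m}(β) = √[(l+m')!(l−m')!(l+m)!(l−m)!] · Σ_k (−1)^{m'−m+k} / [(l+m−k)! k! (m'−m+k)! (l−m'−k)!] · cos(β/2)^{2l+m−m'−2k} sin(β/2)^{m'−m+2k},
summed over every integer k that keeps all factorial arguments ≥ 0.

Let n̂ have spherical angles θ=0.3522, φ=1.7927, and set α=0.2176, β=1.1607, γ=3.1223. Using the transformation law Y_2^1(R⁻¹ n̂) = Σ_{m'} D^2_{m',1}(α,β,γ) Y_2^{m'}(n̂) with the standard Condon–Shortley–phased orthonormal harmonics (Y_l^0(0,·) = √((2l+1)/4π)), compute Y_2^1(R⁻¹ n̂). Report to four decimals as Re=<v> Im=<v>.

Re=-0.2500 Im=0.0946

Need the full column D^2_{m',1} for m'=−2..2 at α=0.2176, β=1.1607, γ=3.1223.
cos(β/2)=0.836271, sin(β/2)=0.548317
d^2_{-2,1}: single k=3 term ⇒ +0.275722;  D = -0.247732-0.121044i
d^2_{-1,1}: k∈[2..3] ⇒ +0.630780 -0.090391 = +0.540389;  D = -0.525297-0.126820i
d^2_{0,1}: k∈[1..2] ⇒ +0.785503 -0.337689 = +0.447814;  D = -0.447731-0.008639i
d^2_{1,1}: k∈[0..1] ⇒ +0.489089 -0.630780 = -0.141691;  D = +0.138914-0.027915i
d^2_{2,1}: single k=0 term ⇒ -0.641361;  D = +0.586685-0.259123i
Y_2^{m'}(θ=0.3522,φ=1.7927) and Σ D·Y over m':
  (-0.2477-0.1210i)·(-0.0415+0.0197i)  (-0.5253-0.1268i)·(-0.0551-0.2440i)  (-0.4477-0.0086i)·(+0.5182+0.0000i)  (+0.1389-0.0279i)·(+0.0551-0.2440i)  (+0.5867-0.2591i)·(-0.0415-0.0197i)
Y_2^1(R⁻¹ n̂) = -0.249995+0.094562i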